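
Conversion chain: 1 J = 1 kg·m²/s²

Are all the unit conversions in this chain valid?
The chain is correct (no errors).

Correct: Joule is defined as kg·m²/s²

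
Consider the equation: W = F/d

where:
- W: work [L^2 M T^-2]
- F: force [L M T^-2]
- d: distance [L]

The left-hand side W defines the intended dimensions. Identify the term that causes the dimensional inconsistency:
The right-hand side term F/d

W has dimensions [L^2 M T^-2], but F/d has dimensions [M T^-2], so the term F/d is dimensionally wrong for W.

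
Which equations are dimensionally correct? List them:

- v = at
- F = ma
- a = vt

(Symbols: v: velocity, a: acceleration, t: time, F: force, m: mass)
Dimensionally correct: v = at, F = ma
Dimensionally incorrect: a = vt
Ordered (correct first, then incorrect): v = at, F = ma, a = vt

- v = at: LHS [L T^-1], RHS [L T^-1] → correct ✓
- F = ma: LHS [L M T^-2], RHS [L M T^-2] → correct ✓
- a = vt: LHS [L T^-2], RHS [L] → incorrect ✗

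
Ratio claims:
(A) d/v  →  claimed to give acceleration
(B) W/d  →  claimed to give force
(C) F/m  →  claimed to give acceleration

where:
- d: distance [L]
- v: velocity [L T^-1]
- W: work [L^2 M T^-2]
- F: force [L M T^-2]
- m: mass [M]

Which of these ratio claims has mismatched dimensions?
(A) d/v does not give acceleration

(A) d/v: [T] ≠ acceleration [L T^-2] ✗
(B) W/d: [L M T^-2] = force [L M T^-2] ✓
(C) F/m: [L T^-2] = acceleration [L T^-2] ✓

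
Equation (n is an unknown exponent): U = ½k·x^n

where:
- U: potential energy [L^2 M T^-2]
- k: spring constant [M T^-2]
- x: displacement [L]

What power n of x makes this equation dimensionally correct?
n = 2

U has dimensions [L^2 M T^-2]; x has dimensions [L].
The rest of the RHS has dimensions [M T^-2], so x^n must supply [L^2].
With n = 2: ½k·x^2 has dimensions [L^2 M T^-2], matching the LHS ✓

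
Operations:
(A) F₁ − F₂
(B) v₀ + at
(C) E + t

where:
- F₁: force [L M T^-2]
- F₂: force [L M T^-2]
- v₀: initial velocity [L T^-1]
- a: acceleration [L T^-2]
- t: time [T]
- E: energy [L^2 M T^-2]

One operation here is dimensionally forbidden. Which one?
(C) E + t

(A) F₁ − F₂: F₁ [L M T^-2] and F₂ [L M T^-2] — same dimensions ✓
(B) v₀ + at: v₀ [L T^-1] and at [L T^-1] — same dimensions ✓
(C) E + t: E [L^2 M T^-2] and t [T] — different dimensions cannot be added/subtracted ✗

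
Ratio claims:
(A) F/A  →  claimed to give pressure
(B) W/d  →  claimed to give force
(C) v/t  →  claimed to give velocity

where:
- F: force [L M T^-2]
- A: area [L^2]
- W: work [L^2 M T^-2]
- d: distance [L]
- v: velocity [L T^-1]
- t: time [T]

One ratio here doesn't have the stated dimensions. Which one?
(C) v/t does not give velocity

(A) F/A: [L^-1 M T^-2] = pressure [L^-1 M T^-2] ✓
(B) W/d: [L M T^-2] = force [L M T^-2] ✓
(C) v/t: [L T^-2] ≠ velocity [L T^-1] ✗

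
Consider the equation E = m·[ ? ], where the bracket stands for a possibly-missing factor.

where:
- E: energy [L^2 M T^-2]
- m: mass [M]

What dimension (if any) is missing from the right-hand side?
[L^2 T^-2] — velocity squared (e.g. v²)

E has dimensions [L^2 M T^-2]; m has dimensions [M].
The bracketed factor must supply [L^2 M T^-2] / [M] = [L^2 T^-2].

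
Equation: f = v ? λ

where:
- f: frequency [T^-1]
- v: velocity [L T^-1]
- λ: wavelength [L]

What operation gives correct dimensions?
division (÷): f = v ÷ λ

f [T^-1]; v [L T^-1]; λ [L].
v × λ → [L^2 T^-1] ✗
v ÷ λ → [T^-1] ✓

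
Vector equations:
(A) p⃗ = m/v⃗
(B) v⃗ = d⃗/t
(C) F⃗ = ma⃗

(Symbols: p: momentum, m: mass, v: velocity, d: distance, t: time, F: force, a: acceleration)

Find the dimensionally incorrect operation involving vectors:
(A) p⃗ = m/v⃗

(A) p⃗ = m/v⃗: LHS [L M T^-1], RHS [L^-1 M T] ✗ — momentum is mass times velocity; should be mv⃗ (and division by a vector is undefined)
(B) v⃗ = d⃗/t: LHS [L T^-1], RHS [L T^-1] ✓ — displacement (vector) divided by time (scalar)
(C) F⃗ = ma⃗: LHS [L M T^-2], RHS [L M T^-2] ✓ — Force and acceleration are vectors, mass is a scalar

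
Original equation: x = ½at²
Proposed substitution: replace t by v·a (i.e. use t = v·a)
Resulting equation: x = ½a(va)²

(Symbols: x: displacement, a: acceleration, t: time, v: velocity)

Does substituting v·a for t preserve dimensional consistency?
No

[t] = [T] and [v·a] = [L^2 T^-3]. These differ, so the substitution replaces a quantity by one of different dimensions and the result x = ½a(va)² has LHS [L] vs RHS [L^5 T^-8] — inconsistent.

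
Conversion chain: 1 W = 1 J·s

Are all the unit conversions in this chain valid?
The chain is incorrect (it contains an error).

Incorrect: Watt is J/s, not J·s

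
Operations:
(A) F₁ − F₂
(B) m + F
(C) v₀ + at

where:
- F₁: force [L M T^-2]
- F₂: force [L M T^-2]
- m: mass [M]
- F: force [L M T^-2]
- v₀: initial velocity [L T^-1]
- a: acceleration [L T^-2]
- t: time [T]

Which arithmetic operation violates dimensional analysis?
(B) m + F

(A) F₁ − F₂: F₁ [L M T^-2] and F₂ [L M T^-2] — same dimensions ✓
(B) m + F: m [M] and F [L M T^-2] — different dimensions cannot be added/subtracted ✗
(C) v₀ + at: v₀ [L T^-1] and at [L T^-1] — same dimensions ✓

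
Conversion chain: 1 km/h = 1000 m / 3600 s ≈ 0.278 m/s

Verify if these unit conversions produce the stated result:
The chain is correct (no errors).

Correct: 1 km = 1000 m, 1 h = 3600 s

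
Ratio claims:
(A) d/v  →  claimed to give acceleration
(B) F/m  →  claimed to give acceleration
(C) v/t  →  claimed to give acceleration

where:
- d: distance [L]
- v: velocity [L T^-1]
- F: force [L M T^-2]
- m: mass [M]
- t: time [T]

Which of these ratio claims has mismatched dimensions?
(A) d/v does not give acceleration

(A) d/v: [T] ≠ acceleration [L T^-2] ✗
(B) F/m: [L T^-2] = acceleration [L T^-2] ✓
(C) v/t: [L T^-2] = acceleration [L T^-2] ✓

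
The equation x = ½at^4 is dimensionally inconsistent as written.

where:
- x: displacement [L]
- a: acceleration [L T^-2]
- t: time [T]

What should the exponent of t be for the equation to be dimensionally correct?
The exponent of t should be 2: x = ½at^2

The LHS x has dimensions [L]; t has dimensions [T].
As written, the RHS ½at^4 (exponent 4 on t) has dimensions [L T^2], which does not match.
With exponent 2, the RHS ½at^2 has dimensions [L], matching the LHS.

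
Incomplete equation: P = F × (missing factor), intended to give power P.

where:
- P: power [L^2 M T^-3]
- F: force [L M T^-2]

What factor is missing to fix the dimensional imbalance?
v (velocity), dimensions [L T^-1]

P has dimensions [L^2 M T^-3] and F has dimensions [L M T^-2].
The missing factor must have dimensions [L^2 M T^-3] / [L M T^-2] = [L T^-1], i.e. velocity (v).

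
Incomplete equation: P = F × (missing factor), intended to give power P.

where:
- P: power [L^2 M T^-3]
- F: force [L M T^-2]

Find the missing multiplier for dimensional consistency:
v (velocity), dimensions [L T^-1]

P has dimensions [L^2 M T^-3] and F has dimensions [L M T^-2].
The missing factor must have dimensions [L^2 M T^-3] / [L M T^-2] = [L T^-1], i.e. velocity (v).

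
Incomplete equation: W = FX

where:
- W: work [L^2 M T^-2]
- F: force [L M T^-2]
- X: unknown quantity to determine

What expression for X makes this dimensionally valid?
X = d (distance), dimensions [L]

W has dimensions [L^2 M T^-2]; the rest of the RHS (F) has dimensions [L M T^-2].
So X must have dimensions [L] — X = d (distance).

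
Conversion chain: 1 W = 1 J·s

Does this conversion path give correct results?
The chain is incorrect (it contains an error).

Incorrect: Watt is J/s, not J·s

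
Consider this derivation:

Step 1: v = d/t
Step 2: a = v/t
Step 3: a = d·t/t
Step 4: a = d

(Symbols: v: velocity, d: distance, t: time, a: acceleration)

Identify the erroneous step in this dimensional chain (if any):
Step 3

Step 1: v = d/t → LHS [L T^-1], RHS [L T^-1] ✓
Step 2: a = v/t → LHS [L T^-2], RHS [L T^-2] ✓
Step 3: a = d·t/t → LHS [L T^-2], RHS [L] ✗

The first dimensional inconsistency appears in step 3: a = d·t/t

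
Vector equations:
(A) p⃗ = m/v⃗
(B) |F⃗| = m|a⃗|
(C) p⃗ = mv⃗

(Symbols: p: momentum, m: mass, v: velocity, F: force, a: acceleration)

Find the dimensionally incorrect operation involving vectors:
(A) p⃗ = m/v⃗

(A) p⃗ = m/v⃗: LHS [L M T^-1], RHS [L^-1 M T] ✗ — momentum is mass times velocity; should be mv⃗ (and division by a vector is undefined)
(B) |F⃗| = m|a⃗|: LHS [L M T^-2], RHS [L M T^-2] ✓ — magnitudes of vectors are scalars
(C) p⃗ = mv⃗: LHS [L M T^-1], RHS [L M T^-1] ✓ — mass (scalar) times velocity (vector)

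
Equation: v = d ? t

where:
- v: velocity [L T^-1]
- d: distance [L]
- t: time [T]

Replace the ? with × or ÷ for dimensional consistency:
division (÷): v = d ÷ t

v [L T^-1]; d [L]; t [T].
d × t → [L T] ✗
d ÷ t → [L T^-1] ✓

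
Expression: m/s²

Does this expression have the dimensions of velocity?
No

The expression m/s² has dimensions [L T^-2], but velocity has dimensions [L T^-1].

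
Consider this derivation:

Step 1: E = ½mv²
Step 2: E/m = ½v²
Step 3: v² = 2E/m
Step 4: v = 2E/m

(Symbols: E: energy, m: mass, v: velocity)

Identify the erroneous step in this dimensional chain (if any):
Step 4

Step 1: E = ½mv² → LHS [L^2 M T^-2], RHS [L^2 M T^-2] ✓
Step 2: E/m = ½v² → LHS [L^2 T^-2], RHS [L^2 T^-2] ✓
Step 3: v² = 2E/m → LHS [L^2 T^-2], RHS [L^2 T^-2] ✓
Step 4: v = 2E/m → LHS [L T^-1], RHS [L^2 T^-2] ✗

The first dimensional inconsistency appears in step 4: v = 2E/m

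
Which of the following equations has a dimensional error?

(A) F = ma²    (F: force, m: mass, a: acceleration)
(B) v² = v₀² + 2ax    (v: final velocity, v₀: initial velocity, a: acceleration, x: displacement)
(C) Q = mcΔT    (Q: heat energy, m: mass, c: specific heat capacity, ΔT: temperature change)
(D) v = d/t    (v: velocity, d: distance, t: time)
(A) F = ma²

The equation (A) F = ma² is dimensionally incorrect.

LHS (F): [L M T^-2]
RHS (ma²): [L^2 M T^-4] ✗

The dimensions do not match. The other three equations balance.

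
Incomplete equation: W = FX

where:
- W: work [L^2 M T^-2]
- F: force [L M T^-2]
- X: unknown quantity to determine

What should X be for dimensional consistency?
X = d (distance), dimensions [L]

W has dimensions [L^2 M T^-2]; the rest of the RHS (F) has dimensions [L M T^-2].
So X must have dimensions [L] — X = d (distance).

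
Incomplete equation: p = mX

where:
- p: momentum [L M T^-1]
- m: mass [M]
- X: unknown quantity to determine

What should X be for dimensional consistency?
X = v (velocity), dimensions [L T^-1]

p has dimensions [L M T^-1]; the rest of the RHS (m) has dimensions [M].
So X must have dimensions [L T^-1] — X = v (velocity).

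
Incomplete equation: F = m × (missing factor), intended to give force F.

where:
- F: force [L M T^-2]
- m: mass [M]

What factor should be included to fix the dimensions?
a (acceleration), dimensions [L T^-2]

F has dimensions [L M T^-2] and m has dimensions [M].
The missing factor must have dimensions [L M T^-2] / [M] = [L T^-2], i.e. acceleration (a).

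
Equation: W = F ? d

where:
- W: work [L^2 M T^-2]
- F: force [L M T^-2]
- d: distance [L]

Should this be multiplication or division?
multiplication (×): W = F × d

W [L^2 M T^-2]; F [L M T^-2]; d [L].
F × d → [L^2 M T^-2] ✓
F ÷ d → [M T^-2] ✗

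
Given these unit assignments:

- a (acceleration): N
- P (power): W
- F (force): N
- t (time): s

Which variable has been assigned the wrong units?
a

The variable a (acceleration) should have units m/s², not N.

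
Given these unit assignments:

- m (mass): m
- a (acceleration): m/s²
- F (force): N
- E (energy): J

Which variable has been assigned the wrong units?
m

The variable m (mass) should have units kg, not m.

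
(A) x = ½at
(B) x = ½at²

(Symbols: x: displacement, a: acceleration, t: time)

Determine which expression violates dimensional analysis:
(A)

(A) x = ½at: LHS [L], RHS [L T^-1] ✗
(B) x = ½at²: LHS [L], RHS [L] ✓

Expression (A) x = ½at is dimensionally incorrect.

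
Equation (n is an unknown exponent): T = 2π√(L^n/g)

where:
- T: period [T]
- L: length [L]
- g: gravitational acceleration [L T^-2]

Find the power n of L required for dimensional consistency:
n = 1

T has dimensions [T]; L has dimensions [L].
With n = 1: 2π√(L^1/g) has dimensions [T], matching the LHS ✓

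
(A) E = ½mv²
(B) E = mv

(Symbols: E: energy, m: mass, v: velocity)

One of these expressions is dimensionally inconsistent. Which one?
(B)

(A) E = ½mv²: LHS [L^2 M T^-2], RHS [L^2 M T^-2] ✓
(B) E = mv: LHS [L^2 M T^-2], RHS [L M T^-1] ✗

Expression (B) E = mv is dimensionally incorrect.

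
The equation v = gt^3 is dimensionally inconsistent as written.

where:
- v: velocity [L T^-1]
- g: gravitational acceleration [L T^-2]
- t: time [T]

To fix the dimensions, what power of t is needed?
The exponent of t should be 1: v = gt

The LHS v has dimensions [L T^-1]; t has dimensions [T].
As written, the RHS gt^3 (exponent 3 on t) has dimensions [L T], which does not match.
With exponent 1, the RHS gt has dimensions [L T^-1], matching the LHS.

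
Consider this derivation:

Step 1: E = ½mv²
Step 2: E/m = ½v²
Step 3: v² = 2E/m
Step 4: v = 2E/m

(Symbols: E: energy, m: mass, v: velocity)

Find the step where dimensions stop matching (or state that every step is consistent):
Step 4

Step 1: E = ½mv² → LHS [L^2 M T^-2], RHS [L^2 M T^-2] ✓
Step 2: E/m = ½v² → LHS [L^2 T^-2], RHS [L^2 T^-2] ✓
Step 3: v² = 2E/m → LHS [L^2 T^-2], RHS [L^2 T^-2] ✓
Step 4: v = 2E/m → LHS [L T^-1], RHS [L^2 T^-2] ✗

The first dimensional inconsistency appears in step 4: v = 2E/m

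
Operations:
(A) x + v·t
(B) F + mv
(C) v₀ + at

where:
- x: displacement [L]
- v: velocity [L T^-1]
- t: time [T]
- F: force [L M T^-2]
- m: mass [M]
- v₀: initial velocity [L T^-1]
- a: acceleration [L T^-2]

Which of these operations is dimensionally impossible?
(B) F + mv

(A) x + v·t: x [L] and v·t [L] — same dimensions ✓
(B) F + mv: F [L M T^-2] and mv [L M T^-1] — different dimensions cannot be added/subtracted ✗
(C) v₀ + at: v₀ [L T^-1] and at [L T^-1] — same dimensions ✓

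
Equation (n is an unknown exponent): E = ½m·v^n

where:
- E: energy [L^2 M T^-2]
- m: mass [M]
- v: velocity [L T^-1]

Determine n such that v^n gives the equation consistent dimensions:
n = 2

E has dimensions [L^2 M T^-2]; v has dimensions [L T^-1].
The rest of the RHS has dimensions [M], so v^n must supply [L^2 T^-2].
With n = 2: ½m·v^2 has dimensions [L^2 M T^-2], matching the LHS ✓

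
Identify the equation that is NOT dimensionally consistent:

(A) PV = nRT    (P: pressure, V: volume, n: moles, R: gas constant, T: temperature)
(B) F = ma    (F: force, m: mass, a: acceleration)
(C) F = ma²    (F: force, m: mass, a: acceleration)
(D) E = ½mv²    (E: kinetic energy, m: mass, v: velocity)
(C) F = ma²

The equation (C) F = ma² is dimensionally incorrect.

LHS (F): [L M T^-2]
RHS (ma²): [L^2 M T^-4] ✗

The dimensions do not match. The other three equations balance.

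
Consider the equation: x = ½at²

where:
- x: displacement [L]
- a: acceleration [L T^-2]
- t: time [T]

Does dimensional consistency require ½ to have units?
No

x has dimensions [L] and at² already has dimensions [L], so the equation balances without ½ contributing any dimensions. ½ is a pure (dimensionless) number; changing or removing it would not affect dimensional consistency.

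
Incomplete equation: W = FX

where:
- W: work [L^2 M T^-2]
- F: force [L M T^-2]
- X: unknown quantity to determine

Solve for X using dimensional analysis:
X = d (distance), dimensions [L]

W has dimensions [L^2 M T^-2]; the rest of the RHS (F) has dimensions [L M T^-2].
So X must have dimensions [L] — X = d (distance).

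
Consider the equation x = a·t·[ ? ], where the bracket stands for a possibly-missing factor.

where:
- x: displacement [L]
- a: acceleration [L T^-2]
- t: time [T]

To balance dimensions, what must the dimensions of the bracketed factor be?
[T] — time (e.g. t)

x has dimensions [L]; a·t has dimensions [L T^-1].
The bracketed factor must supply [L] / [L T^-1] = [T].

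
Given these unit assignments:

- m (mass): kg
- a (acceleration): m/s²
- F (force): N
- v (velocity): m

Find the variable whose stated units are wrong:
v

The variable v (velocity) should have units m/s, not m.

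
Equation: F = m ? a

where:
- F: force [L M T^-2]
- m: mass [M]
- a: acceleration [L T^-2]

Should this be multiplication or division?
multiplication (×): F = m × a

F [L M T^-2]; m [M]; a [L T^-2].
m × a → [L M T^-2] ✓
m ÷ a → [L^-1 M T^2] ✗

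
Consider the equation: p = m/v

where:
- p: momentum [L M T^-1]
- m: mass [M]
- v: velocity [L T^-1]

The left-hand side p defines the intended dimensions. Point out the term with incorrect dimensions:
The right-hand side term m/v

p has dimensions [L M T^-1], but m/v has dimensions [L^-1 M T], so the term m/v is dimensionally wrong for p.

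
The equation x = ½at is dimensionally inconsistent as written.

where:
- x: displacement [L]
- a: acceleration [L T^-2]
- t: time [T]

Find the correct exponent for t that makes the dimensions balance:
The exponent of t should be 2: x = ½at^2

The LHS x has dimensions [L]; t has dimensions [T].
As written, the RHS ½at (exponent 1 on t) has dimensions [L T^-1], which does not match.
With exponent 2, the RHS ½at^2 has dimensions [L], matching the LHS.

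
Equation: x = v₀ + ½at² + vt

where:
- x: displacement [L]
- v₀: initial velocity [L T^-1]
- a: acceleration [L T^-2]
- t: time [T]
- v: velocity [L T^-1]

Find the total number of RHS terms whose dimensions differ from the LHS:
1

LHS x: [L]
- v₀: [L T^-1] ✗
- ½at²: [L] ✓
- vt: [L] ✓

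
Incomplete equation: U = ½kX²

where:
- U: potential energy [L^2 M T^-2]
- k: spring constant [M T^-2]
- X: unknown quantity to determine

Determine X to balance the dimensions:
X = x (displacement), dimensions [L]

U has dimensions [L^2 M T^-2]; the rest of the RHS (½k) has dimensions [M T^-2].
So X² must have dimensions [L^2], i.e. X has dimensions [L] — X = x (displacement).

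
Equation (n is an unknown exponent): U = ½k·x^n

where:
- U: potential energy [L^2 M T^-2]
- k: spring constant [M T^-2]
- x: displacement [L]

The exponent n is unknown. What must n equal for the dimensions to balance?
n = 2

U has dimensions [L^2 M T^-2]; x has dimensions [L].
The rest of the RHS has dimensions [M T^-2], so x^n must supply [L^2].
With n = 2: ½k·x^2 has dimensions [L^2 M T^-2], matching the LHS ✓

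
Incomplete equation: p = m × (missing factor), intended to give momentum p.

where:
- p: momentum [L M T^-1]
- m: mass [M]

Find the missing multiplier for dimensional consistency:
v (velocity), dimensions [L T^-1]

p has dimensions [L M T^-1] and m has dimensions [M].
The missing factor must have dimensions [L M T^-1] / [M] = [L T^-1], i.e. velocity (v).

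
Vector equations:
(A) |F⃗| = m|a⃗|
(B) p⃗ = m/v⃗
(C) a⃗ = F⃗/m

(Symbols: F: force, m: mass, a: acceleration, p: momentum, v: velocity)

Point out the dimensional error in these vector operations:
(B) p⃗ = m/v⃗

(A) |F⃗| = m|a⃗|: LHS [L M T^-2], RHS [L M T^-2] ✓ — magnitudes of vectors are scalars
(B) p⃗ = m/v⃗: LHS [L M T^-1], RHS [L^-1 M T] ✗ — momentum is mass times velocity; should be mv⃗ (and division by a vector is undefined)
(C) a⃗ = F⃗/m: LHS [L T^-2], RHS [L T^-2] ✓ — force (vector) divided by mass (scalar)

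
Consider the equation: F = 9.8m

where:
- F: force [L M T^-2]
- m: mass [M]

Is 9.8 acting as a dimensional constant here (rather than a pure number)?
Yes

F has dimensions [L M T^-2], while m alone has dimensions [M]. For the equation to balance, the factor 9.8 must carry dimensions [L T^-2] — it is a dimensional constant (a numerical value of a physical quantity with its units suppressed), not a pure number.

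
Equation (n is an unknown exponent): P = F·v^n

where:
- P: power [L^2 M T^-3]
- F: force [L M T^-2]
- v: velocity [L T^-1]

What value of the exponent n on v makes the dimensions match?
n = 1

P has dimensions [L^2 M T^-3]; v has dimensions [L T^-1].
The rest of the RHS has dimensions [L M T^-2], so v^n must supply [L T^-1].
With n = 1: F·v^1 has dimensions [L^2 M T^-3], matching the LHS ✓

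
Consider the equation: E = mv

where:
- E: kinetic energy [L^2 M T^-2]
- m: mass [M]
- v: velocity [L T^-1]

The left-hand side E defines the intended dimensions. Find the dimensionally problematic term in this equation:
The right-hand side term mv

E has dimensions [L^2 M T^-2], but mv has dimensions [L M T^-1], so the term mv is dimensionally wrong for E.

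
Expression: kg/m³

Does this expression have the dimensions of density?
Yes

The expression kg/m³ has dimensions [L^-3 M], which is exactly density [L^-3 M].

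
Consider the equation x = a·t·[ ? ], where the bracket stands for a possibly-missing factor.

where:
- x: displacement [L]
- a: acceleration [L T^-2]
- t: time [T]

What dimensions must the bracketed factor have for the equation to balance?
[T] — time (e.g. t)

x has dimensions [L]; a·t has dimensions [L T^-1].
The bracketed factor must supply [L] / [L T^-1] = [T].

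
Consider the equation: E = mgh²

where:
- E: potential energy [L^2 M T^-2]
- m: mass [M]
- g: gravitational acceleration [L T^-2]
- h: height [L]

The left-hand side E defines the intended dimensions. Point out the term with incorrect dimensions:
The right-hand side term mgh²

E has dimensions [L^2 M T^-2], but mgh² has dimensions [L^3 M T^-2], so the term mgh² is dimensionally wrong for E.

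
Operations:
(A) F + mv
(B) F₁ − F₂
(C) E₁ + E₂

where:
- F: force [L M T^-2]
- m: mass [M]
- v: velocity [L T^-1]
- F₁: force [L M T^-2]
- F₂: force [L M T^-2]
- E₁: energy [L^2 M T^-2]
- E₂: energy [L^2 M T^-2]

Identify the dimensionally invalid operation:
(A) F + mv

(A) F + mv: F [L M T^-2] and mv [L M T^-1] — different dimensions cannot be added/subtracted ✗
(B) F₁ − F₂: F₁ [L M T^-2] and F₂ [L M T^-2] — same dimensions ✓
(C) E₁ + E₂: E₁ [L^2 M T^-2] and E₂ [L^2 M T^-2] — same dimensions ✓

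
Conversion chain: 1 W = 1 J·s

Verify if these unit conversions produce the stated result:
The chain is incorrect (it contains an error).

Incorrect: Watt is J/s, not J·s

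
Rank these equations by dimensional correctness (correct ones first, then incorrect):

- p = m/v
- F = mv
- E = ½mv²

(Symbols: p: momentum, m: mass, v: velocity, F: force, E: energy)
Dimensionally correct: E = ½mv²
Dimensionally incorrect: p = m/v, F = mv
Ordered (correct first, then incorrect): E = ½mv², p = m/v, F = mv

- p = m/v: LHS [L M T^-1], RHS [L^-1 M T] → incorrect ✗
- F = mv: LHS [L M T^-2], RHS [L M T^-1] → incorrect ✗
- E = ½mv²: LHS [L^2 M T^-2], RHS [L^2 M T^-2] → correct ✓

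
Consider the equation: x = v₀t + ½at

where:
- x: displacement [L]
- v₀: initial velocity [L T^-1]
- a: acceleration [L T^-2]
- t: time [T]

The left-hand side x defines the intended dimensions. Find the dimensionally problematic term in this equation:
The term ½at

Checking each RHS term against the LHS:
- v₀t: [L] — matches x [L] ✓
- ½at: [L T^-1] — does NOT match x [L] ✗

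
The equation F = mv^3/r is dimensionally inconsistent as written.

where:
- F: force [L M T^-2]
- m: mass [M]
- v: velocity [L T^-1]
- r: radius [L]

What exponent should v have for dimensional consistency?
The exponent of v should be 2: F = mv^2/r

The LHS F has dimensions [L M T^-2]; v has dimensions [L T^-1].
As written, the RHS mv^3/r (exponent 3 on v) has dimensions [L^2 M T^-3], which does not match.
With exponent 2, the RHS mv^2/r has dimensions [L M T^-2], matching the LHS.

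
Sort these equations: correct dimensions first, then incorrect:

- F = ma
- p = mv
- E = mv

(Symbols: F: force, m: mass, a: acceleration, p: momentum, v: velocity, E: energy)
Dimensionally correct: F = ma, p = mv
Dimensionally incorrect: E = mv
Ordered (correct first, then incorrect): F = ma, p = mv, E = mv

- F = ma: LHS [L M T^-2], RHS [L M T^-2] → correct ✓
- p = mv: LHS [L M T^-1], RHS [L M T^-1] → correct ✓
- E = mv: LHS [L^2 M T^-2], RHS [L M T^-1] → incorrect ✗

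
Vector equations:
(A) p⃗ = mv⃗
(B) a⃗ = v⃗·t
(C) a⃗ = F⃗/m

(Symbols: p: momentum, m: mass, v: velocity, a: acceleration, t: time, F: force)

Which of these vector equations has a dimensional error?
(B) a⃗ = v⃗·t

(A) p⃗ = mv⃗: LHS [L M T^-1], RHS [L M T^-1] ✓ — mass (scalar) times velocity (vector)
(B) a⃗ = v⃗·t: LHS [L T^-2], RHS [L] ✗ — acceleration is velocity per time; should be v⃗/t
(C) a⃗ = F⃗/m: LHS [L T^-2], RHS [L T^-2] ✓ — force (vector) divided by mass (scalar)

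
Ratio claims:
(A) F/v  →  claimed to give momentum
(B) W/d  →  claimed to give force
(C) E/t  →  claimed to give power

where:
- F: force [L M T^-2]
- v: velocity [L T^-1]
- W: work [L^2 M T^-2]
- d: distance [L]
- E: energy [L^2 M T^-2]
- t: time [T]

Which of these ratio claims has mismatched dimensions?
(A) F/v does not give momentum

(A) F/v: [M T^-1] ≠ momentum [L M T^-1] ✗
(B) W/d: [L M T^-2] = force [L M T^-2] ✓
(C) E/t: [L^2 M T^-3] = power [L^2 M T^-3] ✓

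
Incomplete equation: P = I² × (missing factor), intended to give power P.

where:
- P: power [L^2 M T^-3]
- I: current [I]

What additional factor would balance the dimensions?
R (resistance), dimensions [I^-2 L^2 M T^-3]

P has dimensions [L^2 M T^-3] and I² has dimensions [I^2].
The missing factor must have dimensions [L^2 M T^-3] / [I^2] = [I^-2 L^2 M T^-3], i.e. resistance (R).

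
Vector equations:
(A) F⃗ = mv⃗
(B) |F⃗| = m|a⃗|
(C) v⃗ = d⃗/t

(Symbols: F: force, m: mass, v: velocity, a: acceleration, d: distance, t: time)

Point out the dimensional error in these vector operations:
(A) F⃗ = mv⃗

(A) F⃗ = mv⃗: LHS [L M T^-2], RHS [L M T^-1] ✗ — mass times velocity is momentum, not force; should be ma⃗
(B) |F⃗| = m|a⃗|: LHS [L M T^-2], RHS [L M T^-2] ✓ — magnitudes of vectors are scalars
(C) v⃗ = d⃗/t: LHS [L T^-1], RHS [L T^-1] ✓ — displacement (vector) divided by time (scalar)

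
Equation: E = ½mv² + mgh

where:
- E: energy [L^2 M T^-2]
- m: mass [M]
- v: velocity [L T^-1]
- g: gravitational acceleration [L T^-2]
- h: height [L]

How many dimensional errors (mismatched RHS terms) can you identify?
0

LHS E: [L^2 M T^-2]
- ½mv²: [L^2 M T^-2] ✓
- mgh: [L^2 M T^-2] ✓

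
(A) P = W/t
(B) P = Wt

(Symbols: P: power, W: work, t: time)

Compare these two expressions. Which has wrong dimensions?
(B)

(A) P = W/t: LHS [L^2 M T^-3], RHS [L^2 M T^-3] ✓
(B) P = Wt: LHS [L^2 M T^-3], RHS [L^2 M T^-1] ✗

Expression (B) P = Wt is dimensionally incorrect.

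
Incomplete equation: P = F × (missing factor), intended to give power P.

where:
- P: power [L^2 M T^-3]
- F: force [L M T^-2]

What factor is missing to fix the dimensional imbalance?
v (velocity), dimensions [L T^-1]

P has dimensions [L^2 M T^-3] and F has dimensions [L M T^-2].
The missing factor must have dimensions [L^2 M T^-3] / [L M T^-2] = [L T^-1], i.e. velocity (v).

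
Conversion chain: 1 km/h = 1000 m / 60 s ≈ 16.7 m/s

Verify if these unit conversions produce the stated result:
The chain is incorrect (it contains an error).

Incorrect: 1 h = 3600 s, not 60 s (1 km/h ≈ 0.278 m/s)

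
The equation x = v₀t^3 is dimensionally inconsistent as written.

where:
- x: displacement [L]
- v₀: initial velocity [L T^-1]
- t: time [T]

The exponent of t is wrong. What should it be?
The exponent of t should be 1: x = v₀t

The LHS x has dimensions [L]; t has dimensions [T].
As written, the RHS v₀t^3 (exponent 3 on t) has dimensions [L T^2], which does not match.
With exponent 1, the RHS v₀t has dimensions [L], matching the LHS.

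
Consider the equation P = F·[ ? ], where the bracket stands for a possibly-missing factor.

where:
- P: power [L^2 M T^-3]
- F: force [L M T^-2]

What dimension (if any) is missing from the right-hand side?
[L T^-1] — velocity (e.g. v)

P has dimensions [L^2 M T^-3]; F has dimensions [L M T^-2].
The bracketed factor must supply [L^2 M T^-3] / [L M T^-2] = [L T^-1].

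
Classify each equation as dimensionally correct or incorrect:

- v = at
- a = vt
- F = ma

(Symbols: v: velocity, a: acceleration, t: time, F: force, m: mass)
Dimensionally correct: v = at, F = ma
Dimensionally incorrect: a = vt
Ordered (correct first, then incorrect): v = at, F = ma, a = vt

- v = at: LHS [L T^-1], RHS [L T^-1] → correct ✓
- a = vt: LHS [L T^-2], RHS [L] → incorrect ✗
- F = ma: LHS [L M T^-2], RHS [L M T^-2] → correct ✓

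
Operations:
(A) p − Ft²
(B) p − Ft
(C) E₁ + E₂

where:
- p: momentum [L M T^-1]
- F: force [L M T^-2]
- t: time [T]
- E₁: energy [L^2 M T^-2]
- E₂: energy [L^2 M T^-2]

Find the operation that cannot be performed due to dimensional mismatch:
(A) p − Ft²

(A) p − Ft²: p [L M T^-1] and Ft² [L M] — different dimensions cannot be added/subtracted ✗
(B) p − Ft: p [L M T^-1] and Ft [L M T^-1] — same dimensions ✓
(C) E₁ + E₂: E₁ [L^2 M T^-2] and E₂ [L^2 M T^-2] — same dimensions ✓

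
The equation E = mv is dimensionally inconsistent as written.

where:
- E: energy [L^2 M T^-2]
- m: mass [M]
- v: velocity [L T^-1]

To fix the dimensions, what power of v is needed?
The exponent of v should be 2: E = mv^2

The LHS E has dimensions [L^2 M T^-2]; v has dimensions [L T^-1].
As written, the RHS mv (exponent 1 on v) has dimensions [L M T^-1], which does not match.
With exponent 2, the RHS mv^2 has dimensions [L^2 M T^-2], matching the LHS.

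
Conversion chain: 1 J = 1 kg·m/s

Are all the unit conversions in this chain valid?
The chain is incorrect (it contains an error).

Incorrect: Joule is kg·m²/s², not kg·m/s (that is momentum)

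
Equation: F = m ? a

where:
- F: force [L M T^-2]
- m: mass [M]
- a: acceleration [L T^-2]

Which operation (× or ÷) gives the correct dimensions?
multiplication (×): F = m × a

F [L M T^-2]; m [M]; a [L T^-2].
m × a → [L M T^-2] ✓
m ÷ a → [L^-1 M T^2] ✗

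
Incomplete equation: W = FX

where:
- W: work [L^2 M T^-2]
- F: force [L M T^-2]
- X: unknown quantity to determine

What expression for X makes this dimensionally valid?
X = d (distance), dimensions [L]

W has dimensions [L^2 M T^-2]; the rest of the RHS (F) has dimensions [L M T^-2].
So X must have dimensions [L] — X = d (distance).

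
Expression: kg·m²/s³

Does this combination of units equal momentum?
No

The expression kg·m²/s³ has dimensions [L^2 M T^-3], but momentum has dimensions [L M T^-1].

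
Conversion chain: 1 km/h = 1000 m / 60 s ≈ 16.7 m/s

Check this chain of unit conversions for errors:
The chain is incorrect (it contains an error).

Incorrect: 1 h = 3600 s, not 60 s (1 km/h ≈ 0.278 m/s)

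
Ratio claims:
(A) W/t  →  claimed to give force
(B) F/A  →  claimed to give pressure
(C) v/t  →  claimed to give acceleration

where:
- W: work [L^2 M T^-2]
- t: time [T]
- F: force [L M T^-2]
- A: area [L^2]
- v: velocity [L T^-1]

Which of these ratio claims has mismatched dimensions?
(A) W/t does not give force

(A) W/t: [L^2 M T^-3] ≠ force [L M T^-2] ✗
(B) F/A: [L^-1 M T^-2] = pressure [L^-1 M T^-2] ✓
(C) v/t: [L T^-2] = acceleration [L T^-2] ✓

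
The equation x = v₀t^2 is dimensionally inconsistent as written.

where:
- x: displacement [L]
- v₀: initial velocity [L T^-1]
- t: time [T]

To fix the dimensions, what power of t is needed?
The exponent of t should be 1: x = v₀t

The LHS x has dimensions [L]; t has dimensions [T].
As written, the RHS v₀t^2 (exponent 2 on t) has dimensions [L T], which does not match.
With exponent 1, the RHS v₀t has dimensions [L], matching the LHS.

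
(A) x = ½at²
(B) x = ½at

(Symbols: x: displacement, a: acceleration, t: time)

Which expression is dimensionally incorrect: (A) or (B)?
(B)

(A) x = ½at²: LHS [L], RHS [L] ✓
(B) x = ½at: LHS [L], RHS [L T^-1] ✗

Expression (B) x = ½at is dimensionally incorrect.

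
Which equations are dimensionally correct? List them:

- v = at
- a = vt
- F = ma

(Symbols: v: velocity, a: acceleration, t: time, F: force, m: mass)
Dimensionally correct: v = at, F = ma
Dimensionally incorrect: a = vt
Ordered (correct first, then incorrect): v = at, F = ma, a = vt

- v = at: LHS [L T^-1], RHS [L T^-1] → correct ✓
- a = vt: LHS [L T^-2], RHS [L] → incorrect ✗
- F = ma: LHS [L M T^-2], RHS [L M T^-2] → correct ✓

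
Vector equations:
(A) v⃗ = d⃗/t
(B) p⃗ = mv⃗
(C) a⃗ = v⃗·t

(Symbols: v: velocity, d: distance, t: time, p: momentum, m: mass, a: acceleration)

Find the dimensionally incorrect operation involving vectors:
(C) a⃗ = v⃗·t

(A) v⃗ = d⃗/t: LHS [L T^-1], RHS [L T^-1] ✓ — displacement (vector) divided by time (scalar)
(B) p⃗ = mv⃗: LHS [L M T^-1], RHS [L M T^-1] ✓ — mass (scalar) times velocity (vector)
(C) a⃗ = v⃗·t: LHS [L T^-2], RHS [L] ✗ — acceleration is velocity per time; should be v⃗/t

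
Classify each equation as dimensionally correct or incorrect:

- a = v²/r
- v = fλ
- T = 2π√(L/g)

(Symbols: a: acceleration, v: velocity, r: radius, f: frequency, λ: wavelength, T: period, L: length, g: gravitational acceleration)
Dimensionally correct: a = v²/r, v = fλ, T = 2π√(L/g)
Dimensionally incorrect: none
Ordered (correct first, then incorrect): a = v²/r, v = fλ, T = 2π√(L/g)

- a = v²/r: LHS [L T^-2], RHS [L T^-2] → correct ✓
- v = fλ: LHS [L T^-1], RHS [L T^-1] → correct ✓
- T = 2π√(L/g): LHS [T], RHS [T] → correct ✓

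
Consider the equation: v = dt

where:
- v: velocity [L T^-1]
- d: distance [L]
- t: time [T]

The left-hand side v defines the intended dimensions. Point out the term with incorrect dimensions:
The right-hand side term dt

v has dimensions [L T^-1], but dt has dimensions [L T], so the term dt is dimensionally wrong for v.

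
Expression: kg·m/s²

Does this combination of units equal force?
Yes

The expression kg·m/s² has dimensions [L M T^-2], which is exactly force [L M T^-2].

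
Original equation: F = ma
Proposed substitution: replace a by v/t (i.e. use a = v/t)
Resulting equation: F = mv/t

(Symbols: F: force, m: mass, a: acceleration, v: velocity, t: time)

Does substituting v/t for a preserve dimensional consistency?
Yes

[a] = [L T^-2] and [v/t] = [L T^-2]. These match, so the substitution replaces a quantity by one of the same dimensions and the result F = mv/t has LHS [L M T^-2] vs RHS [L M T^-2] — still consistent.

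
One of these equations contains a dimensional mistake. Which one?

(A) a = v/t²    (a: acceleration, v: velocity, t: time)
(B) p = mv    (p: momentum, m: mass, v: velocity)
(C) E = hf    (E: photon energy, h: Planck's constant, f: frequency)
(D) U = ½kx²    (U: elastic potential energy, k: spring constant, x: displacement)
(A) a = v/t²

The equation (A) a = v/t² is dimensionally incorrect.

LHS (a): [L T^-2]
RHS (v/t²): [L T^-3] ✗

The dimensions do not match. The other three equations balance.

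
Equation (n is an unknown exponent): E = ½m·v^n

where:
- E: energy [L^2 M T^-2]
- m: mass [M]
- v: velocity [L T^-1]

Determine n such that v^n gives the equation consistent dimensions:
n = 2

E has dimensions [L^2 M T^-2]; v has dimensions [L T^-1].
The rest of the RHS has dimensions [M], so v^n must supply [L^2 T^-2].
With n = 2: ½m·v^2 has dimensions [L^2 M T^-2], matching the LHS ✓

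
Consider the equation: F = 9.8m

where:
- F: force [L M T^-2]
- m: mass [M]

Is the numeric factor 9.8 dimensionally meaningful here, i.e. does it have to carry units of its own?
Yes

F has dimensions [L M T^-2], while m alone has dimensions [M]. For the equation to balance, the factor 9.8 must carry dimensions [L T^-2] — it is a dimensional constant (a numerical value of a physical quantity with its units suppressed), not a pure number.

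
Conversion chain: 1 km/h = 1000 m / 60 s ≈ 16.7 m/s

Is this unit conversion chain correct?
The chain is incorrect (it contains an error).

Incorrect: 1 h = 3600 s, not 60 s (1 km/h ≈ 0.278 m/s)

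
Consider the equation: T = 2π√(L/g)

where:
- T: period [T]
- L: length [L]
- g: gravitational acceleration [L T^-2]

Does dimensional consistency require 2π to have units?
No

T has dimensions [T] and √(L/g) already has dimensions [T], so the equation balances without 2π contributing any dimensions. 2π is a pure (dimensionless) number; changing or removing it would not affect dimensional consistency.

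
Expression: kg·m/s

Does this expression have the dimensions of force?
No

The expression kg·m/s has dimensions [L M T^-1], but force has dimensions [L M T^-2].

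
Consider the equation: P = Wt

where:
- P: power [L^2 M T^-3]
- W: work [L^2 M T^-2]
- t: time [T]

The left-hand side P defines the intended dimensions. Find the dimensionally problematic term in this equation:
The right-hand side term Wt

P has dimensions [L^2 M T^-3], but Wt has dimensions [L^2 M T^-1], so the term Wt is dimensionally wrong for P.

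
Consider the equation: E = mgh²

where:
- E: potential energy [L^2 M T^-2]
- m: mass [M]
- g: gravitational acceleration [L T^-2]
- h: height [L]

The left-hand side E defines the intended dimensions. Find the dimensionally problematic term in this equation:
The right-hand side term mgh²

E has dimensions [L^2 M T^-2], but mgh² has dimensions [L^3 M T^-2], so the term mgh² is dimensionally wrong for E.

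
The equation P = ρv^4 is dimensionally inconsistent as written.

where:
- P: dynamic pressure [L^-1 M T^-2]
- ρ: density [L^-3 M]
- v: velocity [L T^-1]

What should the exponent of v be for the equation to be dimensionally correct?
The exponent of v should be 2: P = ρv^2

The LHS P has dimensions [L^-1 M T^-2]; v has dimensions [L T^-1].
As written, the RHS ρv^4 (exponent 4 on v) has dimensions [L M T^-4], which does not match.
With exponent 2, the RHS ρv^2 has dimensions [L^-1 M T^-2], matching the LHS.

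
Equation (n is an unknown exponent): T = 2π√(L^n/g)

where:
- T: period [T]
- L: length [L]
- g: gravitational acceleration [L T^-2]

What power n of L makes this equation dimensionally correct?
n = 1

T has dimensions [T]; L has dimensions [L].
With n = 1: 2π√(L^1/g) has dimensions [T], matching the LHS ✓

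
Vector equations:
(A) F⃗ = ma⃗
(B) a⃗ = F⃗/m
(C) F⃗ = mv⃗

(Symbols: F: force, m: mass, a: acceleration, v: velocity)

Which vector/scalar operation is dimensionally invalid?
(C) F⃗ = mv⃗

(A) F⃗ = ma⃗: LHS [L M T^-2], RHS [L M T^-2] ✓ — Force and acceleration are vectors, mass is a scalar
(B) a⃗ = F⃗/m: LHS [L T^-2], RHS [L T^-2] ✓ — force (vector) divided by mass (scalar)
(C) F⃗ = mv⃗: LHS [L M T^-2], RHS [L M T^-1] ✗ — mass times velocity is momentum, not force; should be ma⃗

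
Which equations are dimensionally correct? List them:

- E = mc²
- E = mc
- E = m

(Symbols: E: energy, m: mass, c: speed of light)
Dimensionally correct: E = mc²
Dimensionally incorrect: E = mc, E = m
Ordered (correct first, then incorrect): E = mc², E = mc, E = m

- E = mc²: LHS [L^2 M T^-2], RHS [L^2 M T^-2] → correct ✓
- E = mc: LHS [L^2 M T^-2], RHS [L M T^-1] → incorrect ✗
- E = m: LHS [L^2 M T^-2], RHS [M] → incorrect ✗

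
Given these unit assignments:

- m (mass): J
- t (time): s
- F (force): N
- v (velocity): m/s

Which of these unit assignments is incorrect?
m

The variable m (mass) should have units kg, not J.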